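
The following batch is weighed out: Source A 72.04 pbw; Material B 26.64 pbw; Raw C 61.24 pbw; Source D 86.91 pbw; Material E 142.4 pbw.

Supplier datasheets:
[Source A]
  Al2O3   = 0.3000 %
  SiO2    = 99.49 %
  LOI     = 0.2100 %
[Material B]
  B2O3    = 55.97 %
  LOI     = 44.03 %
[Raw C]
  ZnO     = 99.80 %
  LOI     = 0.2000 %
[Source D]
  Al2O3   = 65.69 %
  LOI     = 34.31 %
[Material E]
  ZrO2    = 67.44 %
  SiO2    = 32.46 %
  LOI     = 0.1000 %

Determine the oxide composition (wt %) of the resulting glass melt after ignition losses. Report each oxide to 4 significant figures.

Glass mass = 347.3 pbw (batch 389.2 − LOI 41.96).
Composition: Al2O3 16.50%, ZnO 17.60%, ZrO2 27.65%, SiO2 33.95%, B2O3 4.294%

Intermediates are printed, with 4-significant-figure rounding, in the working. The working math carries full precision in all steps; each reported figure is rounded exactly once — the derived quantities, which include the five compositions, net glass mass, yield, the totals, LOI, are re-derived at exact precision, precisely as stated by either problem or answer, using the weight values on 347.3 pbw of glass.
What the batch supplies per oxide:
  Al2O3: 72.04·0.003000 + 86.91·0.6569 = 57.31 pbw
  ZnO: 61.24·0.9980 = 61.12 pbw
  ZrO2: 142.4·0.6744 = 96.03 pbw
  SiO2: 72.04·0.9949 + 142.4·0.3246 = 117.9 pbw
  B2O3: 26.64·0.5597 = 14.91 pbw
LOI: 72.04·0.002100 + 26.64·0.4403 + 61.24·0.002000 + 86.91·0.3431 + 142.4·0.001000 = 41.96 pbw
batch − LOI leaves glass = 389.2 − 41.96 = 347.3 pbw (matching Σ of the oxides)
oxide / glass × 100 gives the wt %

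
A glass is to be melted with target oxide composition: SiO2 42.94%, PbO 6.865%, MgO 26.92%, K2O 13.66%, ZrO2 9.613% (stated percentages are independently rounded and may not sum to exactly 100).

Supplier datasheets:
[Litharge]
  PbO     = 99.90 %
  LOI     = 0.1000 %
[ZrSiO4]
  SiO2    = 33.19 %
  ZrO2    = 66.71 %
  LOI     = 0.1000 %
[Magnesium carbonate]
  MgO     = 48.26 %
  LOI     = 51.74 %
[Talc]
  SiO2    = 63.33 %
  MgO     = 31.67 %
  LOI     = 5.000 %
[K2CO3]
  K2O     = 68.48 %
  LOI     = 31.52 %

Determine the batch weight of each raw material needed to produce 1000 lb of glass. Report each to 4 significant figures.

Batch per 1000 lb glass:
  Litharge: 68.72 lb
  ZrSiO4: 144.1 lb
  Magnesium carbonate: 162.4 lb
  Talc: 602.5 lb
  K2CO3: 199.5 lb
Total batch = 1177 lb; LOI loss = 177.2 lb; yield = 84.94%

All internal work holds full precision all the way through; the intermediate values are shown, with 4-significant-digit rounding, on the page. Every reported number carries a single rounding — all derived quantities (ignition loss, the five compositions, yield, totals, glass mass) are re-derived in full float precision starting from the weights at 1000 lb of glass as quoted within problem or answer.
Target masses of each oxide per 1000 lb glass:
  SiO2: 42.94% × 1000 = 429.4 lb
  PbO: 6.865% × 1000 = 68.65 lb
  MgO: 26.92% × 1000 = 269.2 lb
  K2O: 13.66% × 1000 = 136.6 lb
  ZrO2: 9.613% × 1000 = 96.13 lb
Verifying the oxide balance per the reported batch figures, against the basis in use (target by target, the sums agree exact up to rounding of places):
  SiO2: 144.1·0.3319 + 602.5·0.6333 = 429.4 lb (target 429.4 lb)
  PbO: 68.72·0.9990 = 68.65 lb (target 68.65 lb)
  MgO: 162.4·0.4826 + 602.5·0.3167 = 269.2 lb (target 269.2 lb)
  K2O: 199.5·0.6848 = 136.6 lb (target 136.6 lb)
  ZrO2: 144.1·0.6671 = 96.13 lb (target 96.13 lb)
Auditing the glass mass value: total batch − LOI = 1000 lb (the targets, summed, come to 1000 lb; versus the stated basis of 1000 lb — gaps are rounding artifacts).
Adding the batch up: Σ batch = 1177 lb; ignition loss, Σ(batch × LOI) = 177.2 lb; the yield ratio, glass ÷ batch: 84.94%.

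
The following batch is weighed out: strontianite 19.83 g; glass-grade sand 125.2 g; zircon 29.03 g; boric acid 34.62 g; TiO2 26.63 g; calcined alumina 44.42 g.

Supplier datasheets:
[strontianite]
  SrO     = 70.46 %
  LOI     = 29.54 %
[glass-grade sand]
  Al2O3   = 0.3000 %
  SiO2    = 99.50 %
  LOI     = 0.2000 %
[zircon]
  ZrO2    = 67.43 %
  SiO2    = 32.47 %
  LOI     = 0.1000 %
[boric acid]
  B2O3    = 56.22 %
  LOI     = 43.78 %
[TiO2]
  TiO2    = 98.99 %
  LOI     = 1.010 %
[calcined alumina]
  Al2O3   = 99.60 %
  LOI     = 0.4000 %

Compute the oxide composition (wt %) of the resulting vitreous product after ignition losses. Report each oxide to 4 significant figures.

Glass mass = 258.0 g (batch 279.7 − LOI 21.74).
Composition: Al2O3 17.29%, SrO 5.416%, ZrO2 7.587%, B2O3 7.544%, SiO2 51.94%, TiO2 10.22%

Working values are printed (rounded to 4 significant digits) alongside each step. The working math carries exact precision through the solve; each reported number takes just one rounding; derived quantities, including net glass mass, ignition loss, yield, totals, the six compositions, are re-derived starting from the weights per 258.0 g of glass in full float precision, exactly as printed in problem or answer.
Oxide masses out of the charge:
  Al2O3: 125.2·0.003000 + 44.42·0.9960 = 44.62 g
  SrO: 19.83·0.7046 = 13.97 g
  ZrO2: 29.03·0.6743 = 19.57 g
  B2O3: 34.62·0.5622 = 19.46 g
  SiO2: 125.2·0.9950 + 29.03·0.3247 = 134.0 g
  TiO2: 26.63·0.9899 = 26.36 g
LOI: 19.83·0.2954 + 125.2·0.002000 + 29.03·0.001000 + 34.62·0.4378 + 26.63·0.01010 + 44.42·0.004000 = 21.74 g
Net of LOI, the glass mass = 279.7 − 21.74 = 258.0 g (matching Σ of the oxides)
each oxide over glass, ×100, is wt %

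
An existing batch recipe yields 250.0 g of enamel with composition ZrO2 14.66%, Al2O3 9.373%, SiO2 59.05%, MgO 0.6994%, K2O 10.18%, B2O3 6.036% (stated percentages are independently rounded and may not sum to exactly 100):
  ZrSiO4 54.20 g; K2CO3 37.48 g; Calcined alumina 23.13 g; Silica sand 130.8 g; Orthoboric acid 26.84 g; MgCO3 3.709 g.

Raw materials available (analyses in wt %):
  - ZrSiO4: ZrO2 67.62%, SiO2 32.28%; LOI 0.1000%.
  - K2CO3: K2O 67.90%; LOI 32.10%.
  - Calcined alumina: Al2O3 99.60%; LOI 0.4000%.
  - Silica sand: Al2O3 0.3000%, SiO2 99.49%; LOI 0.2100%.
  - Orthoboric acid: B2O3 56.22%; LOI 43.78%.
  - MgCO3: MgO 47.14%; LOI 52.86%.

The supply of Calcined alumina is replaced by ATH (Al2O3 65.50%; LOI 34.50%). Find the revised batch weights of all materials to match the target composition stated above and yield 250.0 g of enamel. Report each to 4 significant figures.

The intermediate values appear (rounded to 4 significant figures) alongside each step — full precision is kept at all times; every reported number takes just one rounding. The derived quantities (glass mass, six oxide percentages, LOI, the yield, the totals) are carried in full precision using the weight values on 250.0 g of glass as given in the question or the answer.
Oxide-by-oxide targets in 250.0 g enamel:
  ZrO2: 14.66% × 250.0 = 36.65 g
  Al2O3: 9.373% × 250.0 = 23.43 g
  SiO2: 59.05% × 250.0 = 147.6 g
  MgO: 0.6994% × 250.0 = 1.748 g
  K2O: 10.18% × 250.0 = 25.45 g
  B2O3: 6.036% × 250.0 = 15.09 g
A balance pass over the oxides, using the reported weights, on the stated basis (sum by sum, the targets are met given rounding of the digits):
  ZrO2: 54.20·0.6762 = 36.65 g (target 36.65 g)
  Al2O3: 35.18·0.6550 + 130.8·0.003000 = 23.44 g (target 23.43 g)
  SiO2: 54.20·0.3228 + 130.8·0.9949 = 147.6 g (target 147.6 g)
  MgO: 3.709·0.4714 = 1.748 g (target 1.748 g)
  K2O: 37.48·0.6790 = 25.45 g (target 25.45 g)
  B2O3: 26.84·0.5622 = 15.09 g (target 15.09 g)
Glass-mass closure: net batch after ignition = 250.0 g (summing oxide targets gives 250.0 g; the stated basis being 250.0 g — a pure rounding effect).
Whole-batch sum: Σ batch = 288.2 g; LOI loss = Σ batch·LOI = 38.21 g; glass ÷ batch gives a yield of 86.74%.

Revised batch per 250.0 g enamel:
  ZrSiO4: 54.20 g
  K2CO3: 37.48 g
  ATH: 35.18 g
  Silica sand: 130.8 g
  Orthoboric acid: 26.84 g
  MgCO3: 3.709 g
Total batch = 288.2 g; LOI loss = 38.21 g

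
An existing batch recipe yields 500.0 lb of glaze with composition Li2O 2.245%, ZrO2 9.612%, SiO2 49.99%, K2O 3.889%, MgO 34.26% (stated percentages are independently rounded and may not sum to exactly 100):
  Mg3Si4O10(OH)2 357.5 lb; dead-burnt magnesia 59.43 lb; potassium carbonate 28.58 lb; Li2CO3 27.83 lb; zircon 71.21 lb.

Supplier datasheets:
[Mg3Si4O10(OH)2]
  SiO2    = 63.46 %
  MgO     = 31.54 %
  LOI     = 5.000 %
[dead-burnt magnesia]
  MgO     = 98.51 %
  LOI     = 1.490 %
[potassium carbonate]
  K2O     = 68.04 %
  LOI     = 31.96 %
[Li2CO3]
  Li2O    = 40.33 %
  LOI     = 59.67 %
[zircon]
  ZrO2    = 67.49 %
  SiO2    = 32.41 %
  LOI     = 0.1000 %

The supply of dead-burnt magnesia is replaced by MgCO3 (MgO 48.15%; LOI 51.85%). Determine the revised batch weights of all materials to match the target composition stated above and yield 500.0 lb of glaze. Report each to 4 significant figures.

Revised batch per 500.0 lb glaze:
  Mg3Si4O10(OH)2: 357.5 lb
  MgCO3: 121.6 lb
  potassium carbonate: 28.58 lb
  Li2CO3: 27.83 lb
  zircon: 71.21 lb
Total batch = 606.7 lb; LOI loss = 106.7 lb

Exact precision is held at every stage; in-progress results appear (rounded to 4 significant figures) across the worked steps; every reported result carries a single rounding. All derived quantities are recomputed from the batch weights for 500.0 lb of glass in full float precision (yield, net glass mass, five oxide percentages, totals, LOI) as given in the problem or answer text.
Target oxide masses per 500.0 lb glaze:
  Li2O: 2.245% × 500.0 = 11.22 lb
  ZrO2: 9.612% × 500.0 = 48.06 lb
  SiO2: 49.99% × 500.0 = 250.0 lb
  K2O: 3.889% × 500.0 = 19.44 lb
  MgO: 34.26% × 500.0 = 171.3 lb
Checking each oxide sum applying the batch weights above, against the basis in use (sum by sum, the targets are met modulo rounding of the values):
  Li2O: 27.83·0.4033 = 11.22 lb (target 11.22 lb)
  ZrO2: 71.21·0.6749 = 48.06 lb (target 48.06 lb)
  SiO2: 357.5·0.6346 + 71.21·0.3241 = 249.9 lb (target 250.0 lb)
  K2O: 28.58·0.6804 = 19.45 lb (target 19.44 lb)
  MgO: 357.5·0.3154 + 121.6·0.4815 = 171.3 lb (target 171.3 lb)
Consistency of the glass mass: net batch after ignition = 500.0 lb (the Σ of target masses is 500.0 lb; versus the stated basis of 500.0 lb — deltas are rounding alone).
Batch total: Σ batch = 606.7 lb; ignition loss, Σ(batch × LOI) = 106.7 lb; yield = glass ÷ total batch = 82.41%.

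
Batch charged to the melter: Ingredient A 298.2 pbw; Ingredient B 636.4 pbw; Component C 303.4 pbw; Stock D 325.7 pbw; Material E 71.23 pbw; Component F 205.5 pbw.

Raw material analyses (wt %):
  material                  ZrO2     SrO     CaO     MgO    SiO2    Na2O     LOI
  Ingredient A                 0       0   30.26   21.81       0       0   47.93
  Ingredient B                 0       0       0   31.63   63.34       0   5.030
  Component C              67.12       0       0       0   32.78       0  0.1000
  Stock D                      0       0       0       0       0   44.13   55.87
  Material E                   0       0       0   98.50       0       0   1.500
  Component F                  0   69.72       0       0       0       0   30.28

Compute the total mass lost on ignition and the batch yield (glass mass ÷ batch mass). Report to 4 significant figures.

All internal work carries full precision through the solve — in-progress results are shown rounded to four significant figures when written out — every reported number takes a single rounding — the derived quantities, which include six oxide percentages, the totals, glass mass, the yield, LOI, are computed at full precision, precisely as stated by the problem or answer text, from the batch weights per 1420 pbw of glass.
Loss on ignition, line by line:
  Ingredient A: 298.2 × 0.4793 = 142.9 pbw
  Ingredient B: 636.4 × 0.05030 = 32.01 pbw
  Component C: 303.4 × 0.001000 = 0.3034 pbw
  Stock D: 325.7 × 0.5587 = 182.0 pbw
  Material E: 71.23 × 0.01500 = 1.068 pbw
  Component F: 205.5 × 0.3028 = 62.23 pbw
Total LOI = 420.5 pbw
Glass = batch − LOI = 1840 − 420.5 = 1420 pbw

LOI loss = 420.5 pbw; glass = 1420 pbw; yield = 77.15%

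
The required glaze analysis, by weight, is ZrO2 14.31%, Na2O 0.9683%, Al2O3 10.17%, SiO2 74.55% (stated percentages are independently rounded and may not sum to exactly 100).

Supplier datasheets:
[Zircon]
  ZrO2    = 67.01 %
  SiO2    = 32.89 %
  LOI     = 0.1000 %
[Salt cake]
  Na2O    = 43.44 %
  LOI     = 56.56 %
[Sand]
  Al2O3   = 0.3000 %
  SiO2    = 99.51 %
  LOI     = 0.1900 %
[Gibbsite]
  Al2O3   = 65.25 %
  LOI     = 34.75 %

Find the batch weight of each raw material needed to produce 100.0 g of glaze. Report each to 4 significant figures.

Batch per 100.0 g glaze:
  Zircon: 21.36 g
  Salt cake: 2.229 g
  Sand: 67.86 g
  Gibbsite: 15.27 g
Total batch = 106.7 g; LOI loss = 6.717 g; yield = 93.71%

Working values are printed with 4-significant-digit rounding when written out. Full float precision is maintained throughout. A single rounding produces each reported number — the derived quantities are computed from the batch weights per 100.0 g of glass at exact precision (glass mass, four oxide percentages, LOI, yield, the totals) as quoted within problem or answer.
Target oxide masses per 100.0 g glaze:
  ZrO2: 14.31% × 100.0 = 14.31 g
  Na2O: 0.9683% × 100.0 = 0.9683 g
  Al2O3: 10.17% × 100.0 = 10.17 g
  SiO2: 74.55% × 100.0 = 74.55 g
Per-oxide balance check per the reported batch figures, against the basis in use (summed amounts equal target values given rounding of the digits):
  ZrO2: 21.36·0.6701 = 14.31 g (target 14.31 g)
  Na2O: 2.229·0.4344 = 0.9683 g (target 0.9683 g)
  Al2O3: 67.86·0.003000 + 15.27·0.6525 = 10.17 g (target 10.17 g)
  SiO2: 21.36·0.3289 + 67.86·0.9951 = 74.55 g (target 74.55 g)
Glass-mass closure: net batch after ignition = 100.0 g (summing oxide targets gives 100.0 g; with the basis standing at 100.0 g — gaps are rounding artifacts).
Batch grand total — Σ batch = 106.7 g; the LOI term Σ batch·LOI equals 6.717 g; glass ÷ batch gives a yield of 93.71%.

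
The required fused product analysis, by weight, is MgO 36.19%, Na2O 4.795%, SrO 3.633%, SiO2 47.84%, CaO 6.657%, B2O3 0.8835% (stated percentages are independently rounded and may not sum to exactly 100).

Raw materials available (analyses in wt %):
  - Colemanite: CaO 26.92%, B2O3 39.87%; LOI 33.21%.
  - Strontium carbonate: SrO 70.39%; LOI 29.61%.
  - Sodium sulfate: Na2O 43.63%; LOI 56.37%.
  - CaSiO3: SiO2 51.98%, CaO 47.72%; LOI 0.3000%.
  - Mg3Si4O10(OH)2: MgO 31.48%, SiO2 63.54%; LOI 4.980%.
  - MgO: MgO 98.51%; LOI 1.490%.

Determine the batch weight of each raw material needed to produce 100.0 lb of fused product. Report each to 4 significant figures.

Batch per 100.0 lb fused product:
  Colemanite: 2.216 lb
  Strontium carbonate: 5.161 lb
  Sodium sulfate: 10.99 lb
  CaSiO3: 12.70 lb
  Mg3Si4O10(OH)2: 64.90 lb
  MgO: 16.00 lb
Total batch = 112.0 lb; LOI loss = 11.97 lb; yield = 89.31%

All internal work runs at full precision in all steps — the intermediate values are displayed (rounded to four significant digits) at each printed step. Every reported result is rounded exactly once; the derived quantities, including glass mass, the totals, LOI, the yield, six oxide percentages, are computed from the weighed amounts at 100.0 lb of glass at full float precision, exactly as printed in the problem or answer text.
The oxide mass targets at 100.0 lb fused product:
  MgO: 36.19% × 100.0 = 36.19 lb
  Na2O: 4.795% × 100.0 = 4.795 lb
  SrO: 3.633% × 100.0 = 3.633 lb
  SiO2: 47.84% × 100.0 = 47.84 lb
  CaO: 6.657% × 100.0 = 6.657 lb
  B2O3: 0.8835% × 100.0 = 0.8835 lb
Per-oxide balance check from the weights as reported, for the quoted basis mass (sum by sum, the targets are met net of answer rounding effects):
  MgO: 64.90·0.3148 + 16.00·0.9851 = 36.19 lb (target 36.19 lb)
  Na2O: 10.99·0.4363 = 4.795 lb (target 4.795 lb)
  SrO: 5.161·0.7039 = 3.633 lb (target 3.633 lb)
  SiO2: 12.70·0.5198 + 64.90·0.6354 = 47.84 lb (target 47.84 lb)
  CaO: 2.216·0.2692 + 12.70·0.4772 = 6.657 lb (target 6.657 lb)
  B2O3: 2.216·0.3987 = 0.8835 lb (target 0.8835 lb)
Mass balance on the glass: net batch after ignition = 100.0 lb (oxide target masses add up to 100.0 lb; with the basis standing at 100.0 lb — differing by rounding only).
Summing the batch: Σ batch = 112.0 lb; Σ batch·LOI gives LOI loss = 11.97 lb; the yield ratio, glass ÷ batch: 89.31%.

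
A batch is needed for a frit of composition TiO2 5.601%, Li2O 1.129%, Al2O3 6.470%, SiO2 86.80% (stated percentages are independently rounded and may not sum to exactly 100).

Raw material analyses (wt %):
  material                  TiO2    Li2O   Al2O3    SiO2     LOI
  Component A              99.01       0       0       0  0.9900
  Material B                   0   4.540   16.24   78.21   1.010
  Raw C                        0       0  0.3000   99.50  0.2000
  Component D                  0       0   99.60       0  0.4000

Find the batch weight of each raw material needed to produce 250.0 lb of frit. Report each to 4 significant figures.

The working math carries exact precision throughout; values along the way appear (rounded to four significant figures) as written — a single rounding produces every reported number — all derived quantities (four oxide percentages, ignition loss, yield, totals, glass mass) are carried at full float precision starting from the weights on 250.0 lb of glass, precisely as stated by either problem or answer.
Oxide-by-oxide targets in 250.0 lb frit:
  TiO2: 5.601% × 250.0 = 14.00 lb
  Li2O: 1.129% × 250.0 = 2.822 lb
  Al2O3: 6.470% × 250.0 = 16.18 lb
  SiO2: 86.80% × 250.0 = 217.0 lb
Balance tally, oxide-wise, from the weights as reported, at the basis given (sums match the target masses within answer rounding):
  TiO2: 14.14·0.9901 = 14.00 lb (target 14.00 lb)
  Li2O: 62.17·0.04540 = 2.823 lb (target 2.822 lb)
  Al2O3: 62.17·0.1624 + 169.2·0.003000 + 5.593·0.9960 = 16.17 lb (target 16.18 lb)
  SiO2: 62.17·0.7821 + 169.2·0.9950 = 217.0 lb (target 217.0 lb)
Glass-mass bookkeeping: batch Σ − ignition loss = 250.0 lb (summing oxide targets gives 250.0 lb; versus the stated basis of 250.0 lb — a pure rounding effect).
Whole-batch sum: Σ batch = 251.1 lb; LOI loss = Σ batch·LOI = 1.129 lb; as yield: glass ÷ batch → 99.55%.

Batch per 250.0 lb frit:
  Component A: 14.14 lb
  Material B: 62.17 lb
  Raw C: 169.2 lb
  Component D: 5.593 lb
Total batch = 251.1 lb; LOI loss = 1.129 lb; yield = 99.55%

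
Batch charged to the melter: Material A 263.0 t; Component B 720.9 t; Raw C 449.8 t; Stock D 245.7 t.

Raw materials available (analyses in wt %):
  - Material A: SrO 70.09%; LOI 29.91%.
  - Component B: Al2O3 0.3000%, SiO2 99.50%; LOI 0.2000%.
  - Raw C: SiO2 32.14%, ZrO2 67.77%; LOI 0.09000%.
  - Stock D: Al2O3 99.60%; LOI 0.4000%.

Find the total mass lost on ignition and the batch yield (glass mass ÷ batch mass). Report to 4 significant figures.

LOI loss = 81.49 t; glass = 1598 t; yield = 95.15%

Every computation keeps full float precision end to end; values along the way are shown rounded off to 4 significant figures alongside each step — a single rounding produces each reported figure. Derived quantities are computed from the batch weights for 1598 t of glass in full float precision (net glass mass, the yield, the four compositions, ignition loss, the totals), as given in either problem or answer.
Material-by-material LOI:
  Material A: 263.0 × 0.2991 = 78.66 t
  Component B: 720.9 × 0.002000 = 1.442 t
  Raw C: 449.8 × 9.000e-04 = 0.4048 t
  Stock D: 245.7 × 0.004000 = 0.9828 t
Total LOI = 81.49 t
Glass = batch − LOI = 1679 − 81.49 = 1598 t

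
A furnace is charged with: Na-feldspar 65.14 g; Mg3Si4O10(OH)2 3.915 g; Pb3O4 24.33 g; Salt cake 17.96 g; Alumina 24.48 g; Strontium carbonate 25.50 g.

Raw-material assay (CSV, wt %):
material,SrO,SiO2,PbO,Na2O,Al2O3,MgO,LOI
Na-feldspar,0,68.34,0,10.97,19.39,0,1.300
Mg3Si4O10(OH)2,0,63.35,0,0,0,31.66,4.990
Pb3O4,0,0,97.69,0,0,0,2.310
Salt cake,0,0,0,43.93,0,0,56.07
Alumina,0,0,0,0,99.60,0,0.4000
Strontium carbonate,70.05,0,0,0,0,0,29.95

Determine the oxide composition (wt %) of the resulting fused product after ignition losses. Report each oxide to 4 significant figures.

The working math maintains full precision in every operation; the intermediate values appear, with 4-significant-figure rounding, within the worked lines — every reported number is rounded a single time. Derived quantities are re-derived from the batch weights at 141.9 g of glass in exact precision (six oxide percentages, net glass mass, yield, the totals, LOI) as they appear in either problem or answer.
Delivered oxide masses:
  SrO: 25.50·0.7005 = 17.86 g
  SiO2: 65.14·0.6834 + 3.915·0.6335 = 47.00 g
  PbO: 24.33·0.9769 = 23.77 g
  Na2O: 65.14·0.1097 + 17.96·0.4393 = 15.04 g
  Al2O3: 65.14·0.1939 + 24.48·0.9960 = 37.01 g
  MgO: 3.915·0.3166 = 1.239 g
LOI: 65.14·0.01300 + 3.915·0.04990 + 24.33·0.02310 + 17.96·0.5607 + 24.48·0.004000 + 25.50·0.2995 = 19.41 g
Glass mass = batch − LOI = 161.3 − 19.41 = 141.9 g (equal to the oxide-mass sum)
each wt % is 100 × oxide ÷ glass

Glass mass = 141.9 g (batch 161.3 − LOI 19.41).
Composition: SrO 12.59%, SiO2 33.12%, PbO 16.75%, Na2O 10.59%, Al2O3 26.08%, MgO 0.8734%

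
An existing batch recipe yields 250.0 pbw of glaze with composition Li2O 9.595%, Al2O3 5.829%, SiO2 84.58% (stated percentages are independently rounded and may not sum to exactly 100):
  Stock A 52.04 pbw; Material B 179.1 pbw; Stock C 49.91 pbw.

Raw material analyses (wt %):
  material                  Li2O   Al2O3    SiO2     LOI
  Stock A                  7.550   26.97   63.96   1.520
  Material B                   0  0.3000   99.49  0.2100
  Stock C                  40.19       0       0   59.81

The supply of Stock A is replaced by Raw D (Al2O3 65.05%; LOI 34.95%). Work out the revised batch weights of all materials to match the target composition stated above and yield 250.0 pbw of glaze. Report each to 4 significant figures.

The working math runs at full precision in all steps. Values along the way are shown, rounded to four significant digits, across the worked steps; every reported figure takes a single rounding — the derived quantities are rebuilt in full float precision (the three compositions, ignition loss, yield, the totals, net glass mass) starting from the weights at 250.0 pbw of glass as given in problem or answer.
Per-oxide target masses for 250.0 pbw glaze:
  Li2O: 9.595% × 250.0 = 23.99 pbw
  Al2O3: 5.829% × 250.0 = 14.57 pbw
  SiO2: 84.58% × 250.0 = 211.4 pbw
Sums-versus-targets review with the batch weights as given, relative to the basis at hand (target by target, the sums agree given rounding of the digits):
  Li2O: 59.69·0.4019 = 23.99 pbw (target 23.99 pbw)
  Al2O3: 21.42·0.6505 + 212.5·0.003000 = 14.57 pbw (target 14.57 pbw)
  SiO2: 212.5·0.9949 = 211.4 pbw (target 211.4 pbw)
Glass mass check: total batch − LOI = 250.0 pbw (targets for the oxides total 250.0 pbw; against the stated basis, 250.0 pbw — deltas are rounding alone).
Batch grand total — Σ batch = 293.6 pbw; Σ batch·LOI gives LOI loss = 43.63 pbw; the yield ratio, glass ÷ batch: 85.14%.

Revised batch per 250.0 pbw glaze:
  Raw D: 21.42 pbw
  Material B: 212.5 pbw
  Stock C: 59.69 pbw
Total batch = 293.6 pbw; LOI loss = 43.63 pbw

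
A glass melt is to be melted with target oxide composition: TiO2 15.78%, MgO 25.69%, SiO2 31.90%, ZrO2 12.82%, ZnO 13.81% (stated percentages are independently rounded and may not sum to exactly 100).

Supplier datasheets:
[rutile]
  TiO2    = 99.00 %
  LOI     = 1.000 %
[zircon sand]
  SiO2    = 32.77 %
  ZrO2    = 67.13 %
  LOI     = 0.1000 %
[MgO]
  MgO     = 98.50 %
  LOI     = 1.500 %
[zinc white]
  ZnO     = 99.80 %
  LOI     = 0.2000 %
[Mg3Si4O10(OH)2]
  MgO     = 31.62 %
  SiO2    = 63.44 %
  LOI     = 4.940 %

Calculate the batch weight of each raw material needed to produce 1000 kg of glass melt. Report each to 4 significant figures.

Batch per 1000 kg glass melt:
  rutile: 159.4 kg
  zircon sand: 191.0 kg
  MgO: 131.1 kg
  zinc white: 138.4 kg
  Mg3Si4O10(OH)2: 404.2 kg
Total batch = 1024 kg; LOI loss = 24.00 kg; yield = 97.66%

Full float precision is held end to end. In-progress results appear (rounded to 4 significant figures) between the steps. Each reported result takes just one rounding. The derived quantities, which include ignition loss, the yield, glass mass, the five compositions, the totals, are computed at exact precision, precisely as stated by problem or answer, starting from the weights per 1000 kg of glass.
The oxide mass targets at 1000 kg glass melt:
  TiO2: 15.78% × 1000 = 157.8 kg
  MgO: 25.69% × 1000 = 256.9 kg
  SiO2: 31.90% × 1000 = 319.0 kg
  ZrO2: 12.82% × 1000 = 128.2 kg
  ZnO: 13.81% × 1000 = 138.1 kg
Per-oxide balance check with the batch weights as given, versus the basis set out (every target is met by its sum exact up to rounding of places):
  TiO2: 159.4·0.9900 = 157.8 kg (target 157.8 kg)
  MgO: 131.1·0.9850 + 404.2·0.3162 = 256.9 kg (target 256.9 kg)
  SiO2: 191.0·0.3277 + 404.2·0.6344 = 319.0 kg (target 319.0 kg)
  ZrO2: 191.0·0.6713 = 128.2 kg (target 128.2 kg)
  ZnO: 138.4·0.9980 = 138.1 kg (target 138.1 kg)
Glass-mass sanity pass: Σ batch − LOI loss = 1000 kg (targets for the oxides total 1000 kg; the stated basis being 1000 kg — gaps are rounding artifacts).
Whole-batch sum: Σ batch = 1024 kg; LOI loss = Σ batch·LOI = 24.00 kg; as yield: glass ÷ batch → 97.66%.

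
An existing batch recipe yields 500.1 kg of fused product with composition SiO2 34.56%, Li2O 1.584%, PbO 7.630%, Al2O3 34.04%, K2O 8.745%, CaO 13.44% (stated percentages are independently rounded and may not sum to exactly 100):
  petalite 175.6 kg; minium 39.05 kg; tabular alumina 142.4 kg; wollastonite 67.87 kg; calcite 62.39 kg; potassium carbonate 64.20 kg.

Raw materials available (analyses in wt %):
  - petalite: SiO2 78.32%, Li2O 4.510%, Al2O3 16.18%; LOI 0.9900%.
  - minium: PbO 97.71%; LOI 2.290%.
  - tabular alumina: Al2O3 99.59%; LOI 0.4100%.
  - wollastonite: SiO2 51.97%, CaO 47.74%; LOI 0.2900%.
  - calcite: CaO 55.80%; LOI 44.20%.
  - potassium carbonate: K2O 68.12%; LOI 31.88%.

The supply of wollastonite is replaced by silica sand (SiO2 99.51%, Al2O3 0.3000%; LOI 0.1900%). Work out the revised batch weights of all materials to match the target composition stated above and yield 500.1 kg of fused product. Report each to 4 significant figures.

Intermediates are printed rounded to four significant figures on the page — the working math maintains full float precision at every stage. Each reported value sees exactly one rounding; all derived quantities are rebuilt starting from the weights for 500.1 kg of glass at exact precision (glass mass, six oxide percentages, the yield, LOI, the totals) as given in either problem or answer.
Oxide mass targets, per 500.1 kg fused product:
  SiO2: 34.56% × 500.1 = 172.8 kg
  Li2O: 1.584% × 500.1 = 7.922 kg
  PbO: 7.630% × 500.1 = 38.16 kg
  Al2O3: 34.04% × 500.1 = 170.2 kg
  K2O: 8.745% × 500.1 = 43.73 kg
  CaO: 13.44% × 500.1 = 67.21 kg
Per-oxide balance check on the weights just shown, at the basis given (delivered sums recover each target up to rounding of the answer):
  SiO2: 175.6·0.7832 + 35.44·0.9951 = 172.8 kg (target 172.8 kg)
  Li2O: 175.6·0.04510 = 7.920 kg (target 7.922 kg)
  PbO: 39.05·0.9771 = 38.16 kg (target 38.16 kg)
  Al2O3: 175.6·0.1618 + 142.3·0.9959 + 35.44·0.003000 = 170.2 kg (target 170.2 kg)
  K2O: 64.20·0.6812 = 43.73 kg (target 43.73 kg)
  CaO: 120.5·0.5580 = 67.24 kg (target 67.21 kg)
Consistency of the glass mass: the batch minus its LOI: 500.1 kg (the targets, summed, come to 500.1 kg; with the basis standing at 500.1 kg — deltas are rounding alone).
Total batch = Σ batch = 577.1 kg; Σ batch·LOI gives LOI loss = 77.01 kg; as yield: glass ÷ batch → 86.66%.

Revised batch per 500.1 kg fused product:
  petalite: 175.6 kg
  minium: 39.05 kg
  tabular alumina: 142.3 kg
  silica sand: 35.44 kg
  calcite: 120.5 kg
  potassium carbonate: 64.20 kg
Total batch = 577.1 kg; LOI loss = 77.01 kg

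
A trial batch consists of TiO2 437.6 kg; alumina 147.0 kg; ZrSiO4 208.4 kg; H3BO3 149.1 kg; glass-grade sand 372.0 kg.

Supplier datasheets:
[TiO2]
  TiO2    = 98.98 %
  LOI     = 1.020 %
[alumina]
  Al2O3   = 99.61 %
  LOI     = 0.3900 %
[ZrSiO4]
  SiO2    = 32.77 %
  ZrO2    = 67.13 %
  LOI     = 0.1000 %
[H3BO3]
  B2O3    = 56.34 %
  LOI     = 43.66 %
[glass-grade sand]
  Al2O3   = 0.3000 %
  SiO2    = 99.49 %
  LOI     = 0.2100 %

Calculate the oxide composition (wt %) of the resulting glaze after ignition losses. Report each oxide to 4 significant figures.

All arithmetic runs at full float precision from start to finish; the intermediate values appear rounded to 4 significant digits in the working. Every reported figure receives exactly one rounding — the derived quantities are re-derived from the weighed amounts on 1243 kg of glass in full float precision (yield, five oxide percentages, LOI, glass mass, totals), as given in problem or answer.
Per-oxide mass from batch:
  Al2O3: 147.0·0.9961 + 372.0·0.003000 = 147.5 kg
  B2O3: 149.1·0.5634 = 84.00 kg
  SiO2: 208.4·0.3277 + 372.0·0.9949 = 438.4 kg
  ZrO2: 208.4·0.6713 = 139.9 kg
  TiO2: 437.6·0.9898 = 433.1 kg
LOI: 437.6·0.01020 + 147.0·0.003900 + 208.4·0.001000 + 149.1·0.4366 + 372.0·0.002100 = 71.12 kg
Glass = total batch minus LOI = 1314 − 71.12 = 1243 kg (consistent with Σ oxide mass)
wt % = oxide mass / glass mass × 100

Glass mass = 1243 kg (batch 1314 − LOI 71.12).
Composition: Al2O3 11.87%, B2O3 6.758%, SiO2 35.27%, ZrO2 11.26%, TiO2 34.85%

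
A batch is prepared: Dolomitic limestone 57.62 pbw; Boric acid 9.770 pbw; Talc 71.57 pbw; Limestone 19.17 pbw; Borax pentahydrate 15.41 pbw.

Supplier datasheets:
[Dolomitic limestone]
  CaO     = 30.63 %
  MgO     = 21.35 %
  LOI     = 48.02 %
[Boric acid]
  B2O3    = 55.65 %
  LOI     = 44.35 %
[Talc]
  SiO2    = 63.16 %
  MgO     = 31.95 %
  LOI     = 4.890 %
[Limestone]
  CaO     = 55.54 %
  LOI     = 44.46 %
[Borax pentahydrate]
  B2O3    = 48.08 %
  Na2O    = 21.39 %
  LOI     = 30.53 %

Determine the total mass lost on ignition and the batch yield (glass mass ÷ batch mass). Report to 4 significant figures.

Rounding to 4 significant figures extends to each intermediate as displayed; every computation keeps full float precision in all steps — exactly one rounding lands on each reported value; all derived quantities, including the five compositions, the yield, glass mass, the totals, ignition loss, are re-derived starting from the weights for 124.8 pbw of glass at full precision, as set out in the problem or answer text.
LOI of each material in turn:
  Dolomitic limestone: 57.62 × 0.4802 = 27.67 pbw
  Boric acid: 9.770 × 0.4435 = 4.333 pbw
  Talc: 71.57 × 0.04890 = 3.500 pbw
  Limestone: 19.17 × 0.4446 = 8.523 pbw
  Borax pentahydrate: 15.41 × 0.3053 = 4.705 pbw
Total LOI = 48.73 pbw
Glass = batch − LOI = 173.5 − 48.73 = 124.8 pbw

LOI loss = 48.73 pbw; glass = 124.8 pbw; yield = 71.92%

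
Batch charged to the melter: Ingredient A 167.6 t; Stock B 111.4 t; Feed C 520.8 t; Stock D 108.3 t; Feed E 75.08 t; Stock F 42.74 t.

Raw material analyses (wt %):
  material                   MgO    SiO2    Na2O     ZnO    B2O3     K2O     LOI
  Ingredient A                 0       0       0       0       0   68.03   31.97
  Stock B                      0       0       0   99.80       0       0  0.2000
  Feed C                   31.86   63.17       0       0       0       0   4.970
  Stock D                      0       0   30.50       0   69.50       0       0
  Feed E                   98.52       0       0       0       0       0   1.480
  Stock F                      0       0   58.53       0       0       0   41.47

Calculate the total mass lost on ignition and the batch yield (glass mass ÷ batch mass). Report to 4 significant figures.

LOI loss = 98.52 t; glass = 927.4 t; yield = 90.40%

All arithmetic holds full float precision at all times. In-progress results are shown rounded to four significant digits on the page — every reported figure carries a single rounding. All derived quantities, including LOI, six oxide percentages, the totals, net glass mass, yield, are carried from the weighed amounts for 927.4 t of glass in full float precision precisely as stated by problem or answer.
Loss on ignition, line by line:
  Ingredient A: 167.6 × 0.3197 = 53.58 t
  Stock B: 111.4 × 0.002000 = 0.2228 t
  Feed C: 520.8 × 0.04970 = 25.88 t
  Stock D: 108.3 × 0 = 0 t
  Feed E: 75.08 × 0.01480 = 1.111 t
  Stock F: 42.74 × 0.4147 = 17.72 t
Total LOI = 98.52 t
Glass = batch − LOI = 1026 − 98.52 = 927.4 t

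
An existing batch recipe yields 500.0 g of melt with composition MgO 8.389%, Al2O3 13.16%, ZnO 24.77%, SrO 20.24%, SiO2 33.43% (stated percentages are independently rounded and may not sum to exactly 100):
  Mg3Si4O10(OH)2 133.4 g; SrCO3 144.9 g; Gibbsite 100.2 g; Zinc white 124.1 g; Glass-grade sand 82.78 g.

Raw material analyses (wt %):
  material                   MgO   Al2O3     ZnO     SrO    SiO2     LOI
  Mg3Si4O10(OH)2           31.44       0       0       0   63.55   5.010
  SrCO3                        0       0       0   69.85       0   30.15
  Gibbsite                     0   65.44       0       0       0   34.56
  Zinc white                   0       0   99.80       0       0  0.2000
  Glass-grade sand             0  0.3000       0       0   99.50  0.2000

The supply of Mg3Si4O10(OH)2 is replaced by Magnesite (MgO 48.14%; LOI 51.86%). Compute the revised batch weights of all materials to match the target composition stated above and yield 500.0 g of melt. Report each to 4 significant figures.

Working values are printed rounded to 4 significant figures as written — full precision is carried at each step — each reported result is rounded a single time. Derived quantities, which include five oxide percentages, glass mass, ignition loss, the yield, the totals, are carried at exact precision, as given in the problem or the answer, from the batch weights at 500.0 g of glass.
Oxide-by-oxide targets in 500.0 g melt:
  MgO: 8.389% × 500.0 = 41.94 g
  Al2O3: 13.16% × 500.0 = 65.80 g
  ZnO: 24.77% × 500.0 = 123.8 g
  SrO: 20.24% × 500.0 = 101.2 g
  SiO2: 33.43% × 500.0 = 167.2 g
Checking each oxide sum per the reported batch figures, against the basis in use (sums match the target masses modulo rounding of the values):
  MgO: 87.13·0.4814 = 41.94 g (target 41.94 g)
  Al2O3: 99.78·0.6544 + 168.0·0.003000 = 65.80 g (target 65.80 g)
  ZnO: 124.1·0.9980 = 123.9 g (target 123.8 g)
  SrO: 144.9·0.6985 = 101.2 g (target 101.2 g)
  SiO2: 168.0·0.9950 = 167.2 g (target 167.2 g)
Consistency of the glass mass: batch Σ − ignition loss = 500.0 g (the targets, summed, come to 499.9 g; the stated basis being 500.0 g — gaps are rounding artifacts).
Whole-batch sum: Σ batch = 623.9 g; ignition loss, Σ(batch × LOI) = 123.9 g; glass ÷ batch gives a yield of 80.13%.

Revised batch per 500.0 g melt:
  Magnesite: 87.13 g
  SrCO3: 144.9 g
  Gibbsite: 99.78 g
  Zinc white: 124.1 g
  Glass-grade sand: 168.0 g
Total batch = 623.9 g; LOI loss = 123.9 g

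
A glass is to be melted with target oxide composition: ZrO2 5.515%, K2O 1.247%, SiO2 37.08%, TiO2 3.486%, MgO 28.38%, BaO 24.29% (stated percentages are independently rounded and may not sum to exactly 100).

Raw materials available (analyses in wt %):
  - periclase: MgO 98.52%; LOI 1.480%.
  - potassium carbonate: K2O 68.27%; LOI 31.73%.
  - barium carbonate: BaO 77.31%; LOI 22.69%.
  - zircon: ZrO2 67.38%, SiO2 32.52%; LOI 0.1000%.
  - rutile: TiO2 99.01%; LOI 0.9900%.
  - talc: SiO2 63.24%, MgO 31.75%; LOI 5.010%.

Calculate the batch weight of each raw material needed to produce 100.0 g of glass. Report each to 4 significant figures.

In-progress results are displayed rounded off to 4 significant figures across the worked steps; all arithmetic maintains exact precision all the way through. Each reported number carries a single rounding — the derived quantities, which include yield, the six compositions, totals, ignition loss, net glass mass, are computed at full precision, as quoted within question or answer, from the batch weights at 100.0 g of glass.
Oxide-by-oxide targets in 100.0 g glass:
  ZrO2: 5.515% × 100.0 = 5.515 g
  K2O: 1.247% × 100.0 = 1.247 g
  SiO2: 37.08% × 100.0 = 37.08 g
  TiO2: 3.486% × 100.0 = 3.486 g
  MgO: 28.38% × 100.0 = 28.38 g
  BaO: 24.29% × 100.0 = 24.29 g
Verifying the oxide balance using the reported weights, under the basis named above (delivered sums recover each target net of answer rounding effects):
  ZrO2: 8.185·0.6738 = 5.515 g (target 5.515 g)
  K2O: 1.827·0.6827 = 1.247 g (target 1.247 g)
  SiO2: 8.185·0.3252 + 54.42·0.6324 = 37.08 g (target 37.08 g)
  TiO2: 3.521·0.9901 = 3.486 g (target 3.486 g)
  MgO: 11.27·0.9852 + 54.42·0.3175 = 28.38 g (target 28.38 g)
  BaO: 31.42·0.7731 = 24.29 g (target 24.29 g)
Glass-mass sanity pass: batch total minus LOI = 100.0 g (summing oxide targets gives 100.0 g; stated basis 100.0 g — a pure rounding effect).
Batch total: Σ batch = 110.6 g; loss to ignition Σ batch·LOI = 10.65 g; yield = glass ÷ total batch = 90.38%.

Batch per 100.0 g glass:
  periclase: 11.27 g
  potassium carbonate: 1.827 g
  barium carbonate: 31.42 g
  zircon: 8.185 g
  rutile: 3.521 g
  talc: 54.42 g
Total batch = 110.6 g; LOI loss = 10.65 g; yield = 90.38%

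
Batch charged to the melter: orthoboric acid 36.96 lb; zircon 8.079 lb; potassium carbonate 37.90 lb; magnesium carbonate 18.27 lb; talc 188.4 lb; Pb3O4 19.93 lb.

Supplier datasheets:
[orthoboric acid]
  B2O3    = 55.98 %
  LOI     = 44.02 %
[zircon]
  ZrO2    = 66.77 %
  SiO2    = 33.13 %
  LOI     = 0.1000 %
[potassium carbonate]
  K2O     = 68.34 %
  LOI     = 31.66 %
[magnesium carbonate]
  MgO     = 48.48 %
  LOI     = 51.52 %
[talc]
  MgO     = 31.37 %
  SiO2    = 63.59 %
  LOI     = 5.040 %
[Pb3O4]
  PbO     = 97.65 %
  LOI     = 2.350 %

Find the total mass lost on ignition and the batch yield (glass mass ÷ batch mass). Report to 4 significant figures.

LOI loss = 47.65 lb; glass = 261.9 lb; yield = 84.61%

All internal work keeps full precision from start to finish — mid-chain values are printed with 4-significant-figure rounding on the page. Exactly one rounding goes into every reported result; derived quantities (the totals, the yield, six oxide percentages, net glass mass, LOI) are carried in full float precision using the weight values at 261.9 lb of glass, precisely as stated by problem or answer.
Per-material ignition loss:
  orthoboric acid: 36.96 × 0.4402 = 16.27 lb
  zircon: 8.079 × 0.001000 = 0.008079 lb
  potassium carbonate: 37.90 × 0.3166 = 12.00 lb
  magnesium carbonate: 18.27 × 0.5152 = 9.413 lb
  talc: 188.4 × 0.05040 = 9.495 lb
  Pb3O4: 19.93 × 0.02350 = 0.4684 lb
Total LOI = 47.65 lb
Glass = batch − LOI = 309.5 − 47.65 = 261.9 lb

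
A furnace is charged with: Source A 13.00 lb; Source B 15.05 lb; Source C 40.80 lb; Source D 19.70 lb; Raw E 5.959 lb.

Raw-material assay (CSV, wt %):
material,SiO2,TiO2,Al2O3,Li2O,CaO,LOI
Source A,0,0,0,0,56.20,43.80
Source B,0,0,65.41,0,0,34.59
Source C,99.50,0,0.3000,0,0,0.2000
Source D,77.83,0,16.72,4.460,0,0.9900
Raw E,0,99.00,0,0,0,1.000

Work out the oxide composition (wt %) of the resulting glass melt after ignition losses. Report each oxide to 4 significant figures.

Glass mass = 83.27 lb (batch 94.51 − LOI 11.24).
Composition: SiO2 67.16%, TiO2 7.084%, Al2O3 15.92%, Li2O 1.055%, CaO 8.774%

Intermediates are shown, rounded to four significant figures, across the worked steps; each numeric step runs at full float precision from start to finish. Each reported figure includes exactly one rounding — all derived quantities, including ignition loss, the totals, yield, the five compositions, net glass mass, are carried from the weighed amounts for 83.27 lb of glass at full precision, as given in the problem or answer text.
What the batch supplies per oxide:
  SiO2: 40.80·0.9950 + 19.70·0.7783 = 55.93 lb
  TiO2: 5.959·0.9900 = 5.899 lb
  Al2O3: 15.05·0.6541 + 40.80·0.003000 + 19.70·0.1672 = 13.26 lb
  Li2O: 19.70·0.04460 = 0.8786 lb
  CaO: 13.00·0.5620 = 7.306 lb
LOI: 13.00·0.4380 + 15.05·0.3459 + 40.80·0.002000 + 19.70·0.009900 + 5.959·0.01000 = 11.24 lb
Glass mass = batch − LOI = 94.51 − 11.24 = 83.27 lb (matching Σ of the oxides)
percent share: oxide ÷ glass, ×100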